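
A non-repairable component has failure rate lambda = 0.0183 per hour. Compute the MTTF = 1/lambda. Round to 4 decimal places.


lambda = 0.0183
MTTF = 1 / 0.0183
MTTF = 54.6448

54.6448


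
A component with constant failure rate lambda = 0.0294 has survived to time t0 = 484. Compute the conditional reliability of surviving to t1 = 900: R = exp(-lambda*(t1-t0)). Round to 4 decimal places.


lambda = 0.0294
t0 = 484, t1 = 900
t1 - t0 = 416
lambda * (t1-t0) = 0.0294 * 416 = 12.2304
R = exp(-12.2304)
R = 0.0

0.0


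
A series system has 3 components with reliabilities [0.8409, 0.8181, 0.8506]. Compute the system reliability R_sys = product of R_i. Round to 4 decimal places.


Components: [0.8409, 0.8181, 0.8506]
After component 1 (R=0.8409): product = 0.8409
After component 2 (R=0.8181): product = 0.6879
After component 3 (R=0.8506): product = 0.5852
R_sys = 0.5852

0.5852


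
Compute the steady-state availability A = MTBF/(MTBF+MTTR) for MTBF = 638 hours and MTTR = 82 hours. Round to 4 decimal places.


MTBF = 638
MTTR = 82
MTBF + MTTR = 720
A = 638 / 720
A = 0.8861

0.8861


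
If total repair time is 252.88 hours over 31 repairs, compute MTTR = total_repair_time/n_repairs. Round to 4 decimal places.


total_repair_time = 252.88
n_repairs = 31
MTTR = 252.88 / 31
MTTR = 8.1574

8.1574


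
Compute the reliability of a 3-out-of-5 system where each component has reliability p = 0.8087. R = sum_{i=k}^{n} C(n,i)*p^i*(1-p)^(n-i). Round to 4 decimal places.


k = 3, n = 5, p = 0.8087
i=3: C(5,3)=10 * 0.8087^3 * 0.1913^2 = 0.1935
i=4: C(5,4)=5 * 0.8087^4 * 0.1913^1 = 0.4091
i=5: C(5,5)=1 * 0.8087^5 * 0.1913^0 = 0.3459
R = sum of terms = 0.9485

0.9485


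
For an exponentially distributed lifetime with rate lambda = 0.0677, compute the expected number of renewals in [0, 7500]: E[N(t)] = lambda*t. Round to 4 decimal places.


lambda = 0.0677
t = 7500
E[N(t)] = lambda * t
E[N(t)] = 0.0677 * 7500
E[N(t)] = 507.75

507.75


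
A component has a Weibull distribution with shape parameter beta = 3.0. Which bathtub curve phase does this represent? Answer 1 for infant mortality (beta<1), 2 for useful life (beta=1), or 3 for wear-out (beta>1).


beta = 3.0
Compare beta to 1:
beta < 1 => infant mortality (phase 1)
beta = 1 => useful life (phase 2)
beta > 1 => wear-out (phase 3)
Since beta = 3.0, this is wear-out (increasing failure rate)
Phase = 3

3


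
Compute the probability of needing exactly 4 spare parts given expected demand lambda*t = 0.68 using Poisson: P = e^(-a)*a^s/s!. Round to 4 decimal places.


a = 0.68, s = 4
e^(-a) = e^(-0.68) = 0.5066
a^s = 0.68^4 = 0.2138
s! = 24
P = 0.5066 * 0.2138 / 24
P = 0.0045

0.0045


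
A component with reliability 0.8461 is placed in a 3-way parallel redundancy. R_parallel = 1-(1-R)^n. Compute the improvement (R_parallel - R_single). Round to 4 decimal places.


R_single = 0.8461, n = 3
1 - R_single = 0.1539
(1 - R_single)^n = 0.1539^3 = 0.0036
R_parallel = 1 - 0.0036 = 0.9964
Improvement = 0.9964 - 0.8461
Improvement = 0.1503

0.1503


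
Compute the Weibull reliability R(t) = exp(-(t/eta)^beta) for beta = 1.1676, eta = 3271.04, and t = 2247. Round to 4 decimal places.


beta = 1.1676, eta = 3271.04, t = 2247
t/eta = 2247 / 3271.04 = 0.6869
(t/eta)^beta = 0.6869^1.1676 = 0.645
R(t) = exp(-0.645)
R(t) = 0.5246

0.5246


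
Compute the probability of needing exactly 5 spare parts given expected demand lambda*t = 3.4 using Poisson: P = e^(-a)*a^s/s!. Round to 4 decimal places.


a = 3.4, s = 5
e^(-a) = e^(-3.4) = 0.0334
a^s = 3.4^5 = 454.3542
s! = 120
P = 0.0334 * 454.3542 / 120
P = 0.1264

0.1264


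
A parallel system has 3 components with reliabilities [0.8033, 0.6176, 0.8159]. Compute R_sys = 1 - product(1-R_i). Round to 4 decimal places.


Components: [0.8033, 0.6176, 0.8159]
(1 - 0.8033) = 0.1967, running product = 0.1967
(1 - 0.6176) = 0.3824, running product = 0.0752
(1 - 0.8159) = 0.1841, running product = 0.0138
Product of (1-R_i) = 0.0138
R_sys = 1 - 0.0138 = 0.9862

0.9862


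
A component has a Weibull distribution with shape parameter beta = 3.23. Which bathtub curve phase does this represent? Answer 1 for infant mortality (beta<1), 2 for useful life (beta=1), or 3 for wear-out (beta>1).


beta = 3.23
Compare beta to 1:
beta < 1 => infant mortality (phase 1)
beta = 1 => useful life (phase 2)
beta > 1 => wear-out (phase 3)
Since beta = 3.23, this is wear-out (increasing failure rate)
Phase = 3

3


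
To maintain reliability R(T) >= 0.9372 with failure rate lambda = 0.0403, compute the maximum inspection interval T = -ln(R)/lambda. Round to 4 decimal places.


R_target = 0.9372
lambda = 0.0403
-ln(0.9372) = 0.0649
T = 0.0649 / 0.0403
T = 1.6094

1.6094


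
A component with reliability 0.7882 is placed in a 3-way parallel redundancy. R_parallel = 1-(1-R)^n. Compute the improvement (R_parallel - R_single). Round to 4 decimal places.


R_single = 0.7882, n = 3
1 - R_single = 0.2118
(1 - R_single)^n = 0.2118^3 = 0.0095
R_parallel = 1 - 0.0095 = 0.9905
Improvement = 0.9905 - 0.7882
Improvement = 0.2023

0.2023


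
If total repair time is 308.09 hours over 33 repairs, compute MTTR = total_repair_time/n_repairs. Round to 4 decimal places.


total_repair_time = 308.09
n_repairs = 33
MTTR = 308.09 / 33
MTTR = 9.3361

9.3361


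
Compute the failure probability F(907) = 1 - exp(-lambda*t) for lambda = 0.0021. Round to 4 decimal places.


lambda = 0.0021, t = 907
lambda * t = 1.9047
exp(-1.9047) = 0.1489
F(t) = 1 - 0.1489
F(t) = 0.8511

0.8511


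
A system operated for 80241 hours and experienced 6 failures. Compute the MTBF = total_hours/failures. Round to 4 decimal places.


total_hours = 80241
failures = 6
MTBF = 80241 / 6
MTBF = 13373.5

13373.5


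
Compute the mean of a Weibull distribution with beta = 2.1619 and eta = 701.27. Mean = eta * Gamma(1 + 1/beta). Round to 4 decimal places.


beta = 2.1619, eta = 701.27
1/beta = 0.4626
1 + 1/beta = 1.4626
Gamma(1.4626) = 0.8856
Mean = 701.27 * 0.8856
Mean = 621.0472

621.0472


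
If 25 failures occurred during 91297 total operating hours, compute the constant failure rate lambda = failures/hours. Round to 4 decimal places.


failures = 25
total_hours = 91297
lambda = 25 / 91297
lambda = 0.0003

0.0003


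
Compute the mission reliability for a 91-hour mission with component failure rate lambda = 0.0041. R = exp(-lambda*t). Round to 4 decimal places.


lambda = 0.0041
mission_time = 91
lambda * t = 0.0041 * 91 = 0.3731
R = exp(-0.3731)
R = 0.6886

0.6886


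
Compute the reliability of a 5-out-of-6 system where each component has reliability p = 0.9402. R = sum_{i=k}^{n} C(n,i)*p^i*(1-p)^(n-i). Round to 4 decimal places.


k = 5, n = 6, p = 0.9402
i=5: C(6,5)=6 * 0.9402^5 * 0.0598^1 = 0.2636
i=6: C(6,6)=1 * 0.9402^6 * 0.0598^0 = 0.6908
R = sum of terms = 0.9544

0.9544


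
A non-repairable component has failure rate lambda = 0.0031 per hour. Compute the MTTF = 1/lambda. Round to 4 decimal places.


lambda = 0.0031
MTTF = 1 / 0.0031
MTTF = 322.5806

322.5806


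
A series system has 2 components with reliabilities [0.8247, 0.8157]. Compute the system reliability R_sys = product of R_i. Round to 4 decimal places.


Components: [0.8247, 0.8157]
After component 1 (R=0.8247): product = 0.8247
After component 2 (R=0.8157): product = 0.6727
R_sys = 0.6727

0.6727


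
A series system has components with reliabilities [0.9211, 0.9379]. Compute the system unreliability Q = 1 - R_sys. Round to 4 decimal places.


Components: [0.9211, 0.9379]
After component 1: product = 0.9211
After component 2: product = 0.8639
R_sys = 0.8639
Q = 1 - 0.8639 = 0.1361

0.1361


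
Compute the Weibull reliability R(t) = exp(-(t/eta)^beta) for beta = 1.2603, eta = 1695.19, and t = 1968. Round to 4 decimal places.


beta = 1.2603, eta = 1695.19, t = 1968
t/eta = 1968 / 1695.19 = 1.1609
(t/eta)^beta = 1.1609^1.2603 = 1.2069
R(t) = exp(-1.2069)
R(t) = 0.2991

0.2991


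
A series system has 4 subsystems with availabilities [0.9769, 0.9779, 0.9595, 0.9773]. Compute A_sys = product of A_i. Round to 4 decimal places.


Subsystems: [0.9769, 0.9779, 0.9595, 0.9773]
After subsystem 1 (A=0.9769): product = 0.9769
After subsystem 2 (A=0.9779): product = 0.9553
After subsystem 3 (A=0.9595): product = 0.9166
After subsystem 4 (A=0.9773): product = 0.8958
A_sys = 0.8958

0.8958


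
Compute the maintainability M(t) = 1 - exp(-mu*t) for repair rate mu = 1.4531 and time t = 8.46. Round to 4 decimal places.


mu = 1.4531, t = 8.46
mu * t = 1.4531 * 8.46 = 12.2932
exp(-12.2932) = 0.0
M(t) = 1 - 0.0
M(t) = 1.0

1.0


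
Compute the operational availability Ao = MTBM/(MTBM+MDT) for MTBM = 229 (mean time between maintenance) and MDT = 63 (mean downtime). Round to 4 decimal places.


MTBM = 229
MDT = 63
MTBM + MDT = 292
Ao = 229 / 292
Ao = 0.7842

0.7842


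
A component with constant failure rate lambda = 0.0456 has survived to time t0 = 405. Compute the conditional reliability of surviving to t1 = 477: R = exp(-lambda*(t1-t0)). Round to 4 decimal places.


lambda = 0.0456
t0 = 405, t1 = 477
t1 - t0 = 72
lambda * (t1-t0) = 0.0456 * 72 = 3.2832
R = exp(-3.2832)
R = 0.0375

0.0375


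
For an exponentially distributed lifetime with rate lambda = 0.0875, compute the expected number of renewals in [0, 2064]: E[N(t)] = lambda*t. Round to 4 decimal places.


lambda = 0.0875
t = 2064
E[N(t)] = lambda * t
E[N(t)] = 0.0875 * 2064
E[N(t)] = 180.6

180.6


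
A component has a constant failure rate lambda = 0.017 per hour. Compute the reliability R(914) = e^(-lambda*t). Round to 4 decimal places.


lambda = 0.017
t = 914
lambda * t = 15.538
R(t) = e^(-15.538)
R(t) = 0.0

0.0


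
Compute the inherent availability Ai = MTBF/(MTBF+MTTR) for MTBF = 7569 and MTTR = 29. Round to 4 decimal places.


MTBF = 7569
MTTR = 29
MTBF + MTTR = 7598
Ai = 7569 / 7598
Ai = 0.9962

0.9962


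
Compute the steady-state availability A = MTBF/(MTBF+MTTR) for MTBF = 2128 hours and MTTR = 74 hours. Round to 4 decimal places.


MTBF = 2128
MTTR = 74
MTBF + MTTR = 2202
A = 2128 / 2202
A = 0.9664

0.9664


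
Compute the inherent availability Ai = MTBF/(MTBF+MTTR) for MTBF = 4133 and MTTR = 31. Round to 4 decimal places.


MTBF = 4133
MTTR = 31
MTBF + MTTR = 4164
Ai = 4133 / 4164
Ai = 0.9926

0.9926


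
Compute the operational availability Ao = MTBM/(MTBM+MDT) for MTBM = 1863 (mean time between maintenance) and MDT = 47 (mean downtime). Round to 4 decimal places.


MTBM = 1863
MDT = 47
MTBM + MDT = 1910
Ao = 1863 / 1910
Ao = 0.9754

0.9754


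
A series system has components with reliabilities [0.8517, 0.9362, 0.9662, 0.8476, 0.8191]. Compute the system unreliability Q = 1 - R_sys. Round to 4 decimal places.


Components: [0.8517, 0.9362, 0.9662, 0.8476, 0.8191]
After component 1: product = 0.8517
After component 2: product = 0.7974
After component 3: product = 0.7704
After component 4: product = 0.653
After component 5: product = 0.5349
R_sys = 0.5349
Q = 1 - 0.5349 = 0.4651

0.4651


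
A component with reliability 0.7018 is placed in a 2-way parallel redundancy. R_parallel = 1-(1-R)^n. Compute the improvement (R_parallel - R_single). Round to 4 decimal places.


R_single = 0.7018, n = 2
1 - R_single = 0.2982
(1 - R_single)^n = 0.2982^2 = 0.0889
R_parallel = 1 - 0.0889 = 0.9111
Improvement = 0.9111 - 0.7018
Improvement = 0.2093

0.2093


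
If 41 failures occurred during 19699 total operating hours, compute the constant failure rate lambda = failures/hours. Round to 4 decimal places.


failures = 41
total_hours = 19699
lambda = 41 / 19699
lambda = 0.0021

0.0021


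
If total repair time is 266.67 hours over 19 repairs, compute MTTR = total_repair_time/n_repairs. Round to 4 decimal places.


total_repair_time = 266.67
n_repairs = 19
MTTR = 266.67 / 19
MTTR = 14.0353

14.0353


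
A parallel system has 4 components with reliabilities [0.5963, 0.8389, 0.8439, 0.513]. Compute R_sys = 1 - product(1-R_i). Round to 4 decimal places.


Components: [0.5963, 0.8389, 0.8439, 0.513]
(1 - 0.5963) = 0.4037, running product = 0.4037
(1 - 0.8389) = 0.1611, running product = 0.065
(1 - 0.8439) = 0.1561, running product = 0.0102
(1 - 0.513) = 0.487, running product = 0.0049
Product of (1-R_i) = 0.0049
R_sys = 1 - 0.0049 = 0.9951

0.9951


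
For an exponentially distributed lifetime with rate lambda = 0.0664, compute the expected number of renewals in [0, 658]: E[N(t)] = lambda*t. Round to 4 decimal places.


lambda = 0.0664
t = 658
E[N(t)] = lambda * t
E[N(t)] = 0.0664 * 658
E[N(t)] = 43.6912

43.6912


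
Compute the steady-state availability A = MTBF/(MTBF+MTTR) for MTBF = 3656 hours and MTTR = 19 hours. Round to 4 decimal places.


MTBF = 3656
MTTR = 19
MTBF + MTTR = 3675
A = 3656 / 3675
A = 0.9948

0.9948


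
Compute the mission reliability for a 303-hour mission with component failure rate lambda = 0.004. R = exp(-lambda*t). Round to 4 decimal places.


lambda = 0.004
mission_time = 303
lambda * t = 0.004 * 303 = 1.212
R = exp(-1.212)
R = 0.2976

0.2976


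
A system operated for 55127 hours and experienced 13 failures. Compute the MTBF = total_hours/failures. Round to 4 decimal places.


total_hours = 55127
failures = 13
MTBF = 55127 / 13
MTBF = 4240.5385

4240.5385


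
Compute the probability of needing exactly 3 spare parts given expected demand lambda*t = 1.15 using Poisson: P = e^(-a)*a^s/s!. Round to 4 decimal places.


a = 1.15, s = 3
e^(-a) = e^(-1.15) = 0.3166
a^s = 1.15^3 = 1.5209
s! = 6
P = 0.3166 * 1.5209 / 6
P = 0.0803

0.0803


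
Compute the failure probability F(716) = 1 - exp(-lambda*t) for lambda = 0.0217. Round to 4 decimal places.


lambda = 0.0217, t = 716
lambda * t = 15.5372
exp(-15.5372) = 0.0
F(t) = 1 - 0.0
F(t) = 1.0

1.0


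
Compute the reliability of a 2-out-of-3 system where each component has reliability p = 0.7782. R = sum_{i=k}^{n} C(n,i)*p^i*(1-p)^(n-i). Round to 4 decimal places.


k = 2, n = 3, p = 0.7782
i=2: C(3,2)=3 * 0.7782^2 * 0.2218^1 = 0.403
i=3: C(3,3)=1 * 0.7782^3 * 0.2218^0 = 0.4713
R = sum of terms = 0.8742

0.8742


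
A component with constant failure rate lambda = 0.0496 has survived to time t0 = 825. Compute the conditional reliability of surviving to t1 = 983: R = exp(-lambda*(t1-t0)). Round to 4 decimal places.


lambda = 0.0496
t0 = 825, t1 = 983
t1 - t0 = 158
lambda * (t1-t0) = 0.0496 * 158 = 7.8368
R = exp(-7.8368)
R = 0.0004

0.0004


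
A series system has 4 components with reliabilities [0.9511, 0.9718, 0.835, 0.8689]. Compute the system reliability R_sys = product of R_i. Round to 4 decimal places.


Components: [0.9511, 0.9718, 0.835, 0.8689]
After component 1 (R=0.9511): product = 0.9511
After component 2 (R=0.9718): product = 0.9243
After component 3 (R=0.835): product = 0.7718
After component 4 (R=0.8689): product = 0.6706
R_sys = 0.6706

0.6706


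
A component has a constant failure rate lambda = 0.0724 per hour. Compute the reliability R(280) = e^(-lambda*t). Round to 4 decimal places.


lambda = 0.0724
t = 280
lambda * t = 20.272
R(t) = e^(-20.272)
R(t) = 0.0

0.0


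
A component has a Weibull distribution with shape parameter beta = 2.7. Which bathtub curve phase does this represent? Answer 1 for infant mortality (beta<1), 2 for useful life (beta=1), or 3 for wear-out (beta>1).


beta = 2.7
Compare beta to 1:
beta < 1 => infant mortality (phase 1)
beta = 1 => useful life (phase 2)
beta > 1 => wear-out (phase 3)
Since beta = 2.7, this is wear-out (increasing failure rate)
Phase = 3

3


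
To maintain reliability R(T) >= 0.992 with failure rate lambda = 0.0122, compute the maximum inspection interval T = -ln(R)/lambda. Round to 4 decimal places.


R_target = 0.992
lambda = 0.0122
-ln(0.992) = 0.008
T = 0.008 / 0.0122
T = 0.6584

0.6584


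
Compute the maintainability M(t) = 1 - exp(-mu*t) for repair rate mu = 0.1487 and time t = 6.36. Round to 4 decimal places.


mu = 0.1487, t = 6.36
mu * t = 0.1487 * 6.36 = 0.9457
exp(-0.9457) = 0.3884
M(t) = 1 - 0.3884
M(t) = 0.6116

0.6116


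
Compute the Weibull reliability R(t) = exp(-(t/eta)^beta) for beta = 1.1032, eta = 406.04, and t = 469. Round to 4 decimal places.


beta = 1.1032, eta = 406.04, t = 469
t/eta = 469 / 406.04 = 1.1551
(t/eta)^beta = 1.1551^1.1032 = 1.1724
R(t) = exp(-1.1724)
R(t) = 0.3096

0.3096


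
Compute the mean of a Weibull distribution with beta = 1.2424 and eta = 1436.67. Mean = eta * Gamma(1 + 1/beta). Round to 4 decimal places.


beta = 1.2424, eta = 1436.67
1/beta = 0.8049
1 + 1/beta = 1.8049
Gamma(1.8049) = 0.9327
Mean = 1436.67 * 0.9327
Mean = 1339.9704

1339.9704


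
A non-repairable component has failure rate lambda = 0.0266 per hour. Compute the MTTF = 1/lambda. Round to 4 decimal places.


lambda = 0.0266
MTTF = 1 / 0.0266
MTTF = 37.594

37.594


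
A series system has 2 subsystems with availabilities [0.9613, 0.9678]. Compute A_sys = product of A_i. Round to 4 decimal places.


Subsystems: [0.9613, 0.9678]
After subsystem 1 (A=0.9613): product = 0.9613
After subsystem 2 (A=0.9678): product = 0.9303
A_sys = 0.9303

0.9303


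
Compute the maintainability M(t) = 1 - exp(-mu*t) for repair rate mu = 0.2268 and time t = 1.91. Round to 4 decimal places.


mu = 0.2268, t = 1.91
mu * t = 0.2268 * 1.91 = 0.4332
exp(-0.4332) = 0.6484
M(t) = 1 - 0.6484
M(t) = 0.3516

0.3516


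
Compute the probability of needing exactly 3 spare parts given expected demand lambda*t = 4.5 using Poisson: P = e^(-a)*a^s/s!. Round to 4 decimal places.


a = 4.5, s = 3
e^(-a) = e^(-4.5) = 0.0111
a^s = 4.5^3 = 91.125
s! = 6
P = 0.0111 * 91.125 / 6
P = 0.1687

0.1687


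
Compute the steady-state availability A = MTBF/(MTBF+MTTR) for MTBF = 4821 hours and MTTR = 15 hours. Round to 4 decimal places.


MTBF = 4821
MTTR = 15
MTBF + MTTR = 4836
A = 4821 / 4836
A = 0.9969

0.9969


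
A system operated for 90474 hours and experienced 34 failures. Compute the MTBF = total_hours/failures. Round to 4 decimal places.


total_hours = 90474
failures = 34
MTBF = 90474 / 34
MTBF = 2661.0

2661.0


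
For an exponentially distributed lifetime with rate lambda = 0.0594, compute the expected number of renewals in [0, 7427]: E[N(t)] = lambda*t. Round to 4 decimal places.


lambda = 0.0594
t = 7427
E[N(t)] = lambda * t
E[N(t)] = 0.0594 * 7427
E[N(t)] = 441.1638

441.1638


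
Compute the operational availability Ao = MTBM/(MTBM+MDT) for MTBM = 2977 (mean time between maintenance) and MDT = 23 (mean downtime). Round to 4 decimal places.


MTBM = 2977
MDT = 23
MTBM + MDT = 3000
Ao = 2977 / 3000
Ao = 0.9923

0.9923


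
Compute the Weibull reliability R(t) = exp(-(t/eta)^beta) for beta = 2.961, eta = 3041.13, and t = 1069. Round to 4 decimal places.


beta = 2.961, eta = 3041.13, t = 1069
t/eta = 1069 / 3041.13 = 0.3515
(t/eta)^beta = 0.3515^2.961 = 0.0452
R(t) = exp(-0.0452)
R(t) = 0.9558

0.9558


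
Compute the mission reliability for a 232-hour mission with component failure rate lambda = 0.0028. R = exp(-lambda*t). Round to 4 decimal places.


lambda = 0.0028
mission_time = 232
lambda * t = 0.0028 * 232 = 0.6496
R = exp(-0.6496)
R = 0.5223

0.5223


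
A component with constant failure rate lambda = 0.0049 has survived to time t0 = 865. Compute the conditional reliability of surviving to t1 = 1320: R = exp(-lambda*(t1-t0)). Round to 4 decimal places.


lambda = 0.0049
t0 = 865, t1 = 1320
t1 - t0 = 455
lambda * (t1-t0) = 0.0049 * 455 = 2.2295
R = exp(-2.2295)
R = 0.1076

0.1076


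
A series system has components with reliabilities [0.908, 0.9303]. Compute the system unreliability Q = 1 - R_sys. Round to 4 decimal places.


Components: [0.908, 0.9303]
After component 1: product = 0.908
After component 2: product = 0.8447
R_sys = 0.8447
Q = 1 - 0.8447 = 0.1553

0.1553


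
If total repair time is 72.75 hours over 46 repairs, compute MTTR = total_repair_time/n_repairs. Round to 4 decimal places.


total_repair_time = 72.75
n_repairs = 46
MTTR = 72.75 / 46
MTTR = 1.5815

1.5815


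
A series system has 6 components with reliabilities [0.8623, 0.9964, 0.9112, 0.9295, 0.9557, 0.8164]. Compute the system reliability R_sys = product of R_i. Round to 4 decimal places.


Components: [0.8623, 0.9964, 0.9112, 0.9295, 0.9557, 0.8164]
After component 1 (R=0.8623): product = 0.8623
After component 2 (R=0.9964): product = 0.8592
After component 3 (R=0.9112): product = 0.7829
After component 4 (R=0.9295): product = 0.7277
After component 5 (R=0.9557): product = 0.6955
After component 6 (R=0.8164): product = 0.5678
R_sys = 0.5678

0.5678


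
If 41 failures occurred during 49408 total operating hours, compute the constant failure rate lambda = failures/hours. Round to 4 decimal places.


failures = 41
total_hours = 49408
lambda = 41 / 49408
lambda = 0.0008

0.0008


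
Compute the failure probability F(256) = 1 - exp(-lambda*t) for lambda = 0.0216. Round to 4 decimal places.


lambda = 0.0216, t = 256
lambda * t = 5.5296
exp(-5.5296) = 0.004
F(t) = 1 - 0.004
F(t) = 0.996

0.996


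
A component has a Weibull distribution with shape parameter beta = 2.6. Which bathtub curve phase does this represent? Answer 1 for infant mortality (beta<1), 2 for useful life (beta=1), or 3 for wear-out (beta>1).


beta = 2.6
Compare beta to 1:
beta < 1 => infant mortality (phase 1)
beta = 1 => useful life (phase 2)
beta > 1 => wear-out (phase 3)
Since beta = 2.6, this is wear-out (increasing failure rate)
Phase = 3

3


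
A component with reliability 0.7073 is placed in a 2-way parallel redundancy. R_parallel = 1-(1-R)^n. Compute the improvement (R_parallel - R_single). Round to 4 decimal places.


R_single = 0.7073, n = 2
1 - R_single = 0.2927
(1 - R_single)^n = 0.2927^2 = 0.0857
R_parallel = 1 - 0.0857 = 0.9143
Improvement = 0.9143 - 0.7073
Improvement = 0.207

0.207


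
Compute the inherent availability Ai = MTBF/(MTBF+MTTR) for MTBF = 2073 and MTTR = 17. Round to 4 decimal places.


MTBF = 2073
MTTR = 17
MTBF + MTTR = 2090
Ai = 2073 / 2090
Ai = 0.9919

0.9919


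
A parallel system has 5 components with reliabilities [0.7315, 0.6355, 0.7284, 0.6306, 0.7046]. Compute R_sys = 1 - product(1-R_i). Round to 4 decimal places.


Components: [0.7315, 0.6355, 0.7284, 0.6306, 0.7046]
(1 - 0.7315) = 0.2685, running product = 0.2685
(1 - 0.6355) = 0.3645, running product = 0.0979
(1 - 0.7284) = 0.2716, running product = 0.0266
(1 - 0.6306) = 0.3694, running product = 0.0098
(1 - 0.7046) = 0.2954, running product = 0.0029
Product of (1-R_i) = 0.0029
R_sys = 1 - 0.0029 = 0.9971

0.9971


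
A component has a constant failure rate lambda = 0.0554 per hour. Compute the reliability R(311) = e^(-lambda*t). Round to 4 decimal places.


lambda = 0.0554
t = 311
lambda * t = 17.2294
R(t) = e^(-17.2294)
R(t) = 0.0

0.0


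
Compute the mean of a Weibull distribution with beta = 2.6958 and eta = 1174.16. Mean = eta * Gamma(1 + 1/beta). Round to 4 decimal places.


beta = 2.6958, eta = 1174.16
1/beta = 0.3709
1 + 1/beta = 1.3709
Gamma(1.3709) = 0.8892
Mean = 1174.16 * 0.8892
Mean = 1044.1052

1044.1052


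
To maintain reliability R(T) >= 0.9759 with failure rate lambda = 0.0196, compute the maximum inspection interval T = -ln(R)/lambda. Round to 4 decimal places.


R_target = 0.9759
lambda = 0.0196
-ln(0.9759) = 0.0244
T = 0.0244 / 0.0196
T = 1.2447

1.2447


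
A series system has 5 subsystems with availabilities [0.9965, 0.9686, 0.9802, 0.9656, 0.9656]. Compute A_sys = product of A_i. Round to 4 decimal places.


Subsystems: [0.9965, 0.9686, 0.9802, 0.9656, 0.9656]
After subsystem 1 (A=0.9965): product = 0.9965
After subsystem 2 (A=0.9686): product = 0.9652
After subsystem 3 (A=0.9802): product = 0.9461
After subsystem 4 (A=0.9656): product = 0.9136
After subsystem 5 (A=0.9656): product = 0.8821
A_sys = 0.8821

0.8821


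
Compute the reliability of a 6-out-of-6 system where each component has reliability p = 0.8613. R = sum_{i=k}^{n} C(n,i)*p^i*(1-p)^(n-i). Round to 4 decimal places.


k = 6, n = 6, p = 0.8613
i=6: C(6,6)=1 * 0.8613^6 * 0.1387^0 = 0.4083
R = sum of terms = 0.4083

0.4083


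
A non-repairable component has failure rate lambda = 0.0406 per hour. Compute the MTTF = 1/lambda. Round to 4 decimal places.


lambda = 0.0406
MTTF = 1 / 0.0406
MTTF = 24.6305

24.6305


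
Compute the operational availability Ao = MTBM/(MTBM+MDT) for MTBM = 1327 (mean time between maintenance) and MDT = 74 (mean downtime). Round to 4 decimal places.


MTBM = 1327
MDT = 74
MTBM + MDT = 1401
Ao = 1327 / 1401
Ao = 0.9472

0.9472


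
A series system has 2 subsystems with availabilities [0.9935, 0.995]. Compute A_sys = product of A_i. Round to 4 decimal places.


Subsystems: [0.9935, 0.995]
After subsystem 1 (A=0.9935): product = 0.9935
After subsystem 2 (A=0.995): product = 0.9885
A_sys = 0.9885

0.9885


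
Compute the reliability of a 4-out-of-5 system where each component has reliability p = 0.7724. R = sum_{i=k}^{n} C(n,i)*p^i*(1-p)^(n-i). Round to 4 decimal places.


k = 4, n = 5, p = 0.7724
i=4: C(5,4)=5 * 0.7724^4 * 0.2276^1 = 0.4051
i=5: C(5,5)=1 * 0.7724^5 * 0.2276^0 = 0.2749
R = sum of terms = 0.68

0.68


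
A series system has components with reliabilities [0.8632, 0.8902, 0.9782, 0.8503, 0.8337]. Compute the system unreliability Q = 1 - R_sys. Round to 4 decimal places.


Components: [0.8632, 0.8902, 0.9782, 0.8503, 0.8337]
After component 1: product = 0.8632
After component 2: product = 0.7684
After component 3: product = 0.7517
After component 4: product = 0.6391
After component 5: product = 0.5329
R_sys = 0.5329
Q = 1 - 0.5329 = 0.4671

0.4671


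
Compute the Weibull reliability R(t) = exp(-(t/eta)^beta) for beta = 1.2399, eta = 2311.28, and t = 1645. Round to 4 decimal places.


beta = 1.2399, eta = 2311.28, t = 1645
t/eta = 1645 / 2311.28 = 0.7117
(t/eta)^beta = 0.7117^1.2399 = 0.656
R(t) = exp(-0.656)
R(t) = 0.5189

0.5189


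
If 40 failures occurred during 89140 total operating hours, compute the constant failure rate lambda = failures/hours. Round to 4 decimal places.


failures = 40
total_hours = 89140
lambda = 40 / 89140
lambda = 0.0004

0.0004


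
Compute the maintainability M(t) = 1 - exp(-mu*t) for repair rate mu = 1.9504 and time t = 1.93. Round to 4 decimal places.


mu = 1.9504, t = 1.93
mu * t = 1.9504 * 1.93 = 3.7643
exp(-3.7643) = 0.0232
M(t) = 1 - 0.0232
M(t) = 0.9768

0.9768


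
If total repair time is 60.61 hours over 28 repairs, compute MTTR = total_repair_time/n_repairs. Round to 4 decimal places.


total_repair_time = 60.61
n_repairs = 28
MTTR = 60.61 / 28
MTTR = 2.1646

2.1646


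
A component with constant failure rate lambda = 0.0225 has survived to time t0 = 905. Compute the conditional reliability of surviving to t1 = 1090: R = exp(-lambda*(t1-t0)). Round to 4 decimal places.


lambda = 0.0225
t0 = 905, t1 = 1090
t1 - t0 = 185
lambda * (t1-t0) = 0.0225 * 185 = 4.1625
R = exp(-4.1625)
R = 0.0156

0.0156


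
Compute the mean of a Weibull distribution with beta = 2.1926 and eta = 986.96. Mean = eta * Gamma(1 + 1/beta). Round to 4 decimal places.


beta = 2.1926, eta = 986.96
1/beta = 0.4561
1 + 1/beta = 1.4561
Gamma(1.4561) = 0.8856
Mean = 986.96 * 0.8856
Mean = 874.068

874.068


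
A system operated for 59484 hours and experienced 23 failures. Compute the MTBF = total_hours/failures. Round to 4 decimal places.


total_hours = 59484
failures = 23
MTBF = 59484 / 23
MTBF = 2586.2609

2586.2609


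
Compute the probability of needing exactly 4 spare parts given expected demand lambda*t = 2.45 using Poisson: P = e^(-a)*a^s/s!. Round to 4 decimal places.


a = 2.45, s = 4
e^(-a) = e^(-2.45) = 0.0863
a^s = 2.45^4 = 36.03
s! = 24
P = 0.0863 * 36.03 / 24
P = 0.1295

0.1295


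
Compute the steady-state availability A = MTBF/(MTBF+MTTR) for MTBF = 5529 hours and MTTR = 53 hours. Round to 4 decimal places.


MTBF = 5529
MTTR = 53
MTBF + MTTR = 5582
A = 5529 / 5582
A = 0.9905

0.9905


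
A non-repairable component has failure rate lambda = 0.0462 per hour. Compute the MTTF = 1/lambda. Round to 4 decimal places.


lambda = 0.0462
MTTF = 1 / 0.0462
MTTF = 21.645

21.645


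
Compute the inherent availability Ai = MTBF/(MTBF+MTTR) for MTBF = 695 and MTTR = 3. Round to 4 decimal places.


MTBF = 695
MTTR = 3
MTBF + MTTR = 698
Ai = 695 / 698
Ai = 0.9957

0.9957


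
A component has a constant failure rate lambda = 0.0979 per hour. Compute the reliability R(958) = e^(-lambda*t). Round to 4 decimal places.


lambda = 0.0979
t = 958
lambda * t = 93.7882
R(t) = e^(-93.7882)
R(t) = 0.0

0.0


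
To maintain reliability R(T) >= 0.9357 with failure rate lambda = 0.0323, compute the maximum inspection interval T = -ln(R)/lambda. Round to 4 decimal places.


R_target = 0.9357
lambda = 0.0323
-ln(0.9357) = 0.0665
T = 0.0665 / 0.0323
T = 2.0576

2.0576


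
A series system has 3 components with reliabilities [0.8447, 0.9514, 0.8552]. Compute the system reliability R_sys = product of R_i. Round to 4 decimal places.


Components: [0.8447, 0.9514, 0.8552]
After component 1 (R=0.8447): product = 0.8447
After component 2 (R=0.9514): product = 0.8036
After component 3 (R=0.8552): product = 0.6873
R_sys = 0.6873

0.6873


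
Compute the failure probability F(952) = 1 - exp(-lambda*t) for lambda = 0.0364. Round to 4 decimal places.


lambda = 0.0364, t = 952
lambda * t = 34.6528
exp(-34.6528) = 0.0
F(t) = 1 - 0.0
F(t) = 1.0

1.0


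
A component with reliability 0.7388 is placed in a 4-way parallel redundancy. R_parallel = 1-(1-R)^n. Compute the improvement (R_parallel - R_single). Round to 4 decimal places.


R_single = 0.7388, n = 4
1 - R_single = 0.2612
(1 - R_single)^n = 0.2612^4 = 0.0047
R_parallel = 1 - 0.0047 = 0.9953
Improvement = 0.9953 - 0.7388
Improvement = 0.2565

0.2565


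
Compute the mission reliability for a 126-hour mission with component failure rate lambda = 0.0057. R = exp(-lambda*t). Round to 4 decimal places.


lambda = 0.0057
mission_time = 126
lambda * t = 0.0057 * 126 = 0.7182
R = exp(-0.7182)
R = 0.4876

0.4876


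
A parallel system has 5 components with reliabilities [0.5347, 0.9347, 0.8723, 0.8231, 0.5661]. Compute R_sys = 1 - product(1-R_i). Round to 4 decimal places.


Components: [0.5347, 0.9347, 0.8723, 0.8231, 0.5661]
(1 - 0.5347) = 0.4653, running product = 0.4653
(1 - 0.9347) = 0.0653, running product = 0.0304
(1 - 0.8723) = 0.1277, running product = 0.0039
(1 - 0.8231) = 0.1769, running product = 0.0007
(1 - 0.5661) = 0.4339, running product = 0.0003
Product of (1-R_i) = 0.0003
R_sys = 1 - 0.0003 = 0.9997

0.9997


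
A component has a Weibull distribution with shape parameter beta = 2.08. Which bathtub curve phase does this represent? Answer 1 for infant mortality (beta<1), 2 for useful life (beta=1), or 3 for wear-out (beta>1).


beta = 2.08
Compare beta to 1:
beta < 1 => infant mortality (phase 1)
beta = 1 => useful life (phase 2)
beta > 1 => wear-out (phase 3)
Since beta = 2.08, this is wear-out (increasing failure rate)
Phase = 3

3


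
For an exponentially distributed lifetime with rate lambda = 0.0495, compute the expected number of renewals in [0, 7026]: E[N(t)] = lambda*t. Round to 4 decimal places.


lambda = 0.0495
t = 7026
E[N(t)] = lambda * t
E[N(t)] = 0.0495 * 7026
E[N(t)] = 347.787

347.787


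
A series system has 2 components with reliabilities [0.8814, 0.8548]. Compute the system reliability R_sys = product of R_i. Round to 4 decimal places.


Components: [0.8814, 0.8548]
After component 1 (R=0.8814): product = 0.8814
After component 2 (R=0.8548): product = 0.7534
R_sys = 0.7534

0.7534


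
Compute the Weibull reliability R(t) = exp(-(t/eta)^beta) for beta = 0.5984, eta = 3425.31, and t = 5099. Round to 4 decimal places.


beta = 0.5984, eta = 3425.31, t = 5099
t/eta = 5099 / 3425.31 = 1.4886
(t/eta)^beta = 1.4886^0.5984 = 1.2688
R(t) = exp(-1.2688)
R(t) = 0.2812

0.2812


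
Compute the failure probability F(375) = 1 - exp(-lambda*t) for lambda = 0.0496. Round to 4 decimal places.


lambda = 0.0496, t = 375
lambda * t = 18.6
exp(-18.6) = 0.0
F(t) = 1 - 0.0
F(t) = 1.0

1.0


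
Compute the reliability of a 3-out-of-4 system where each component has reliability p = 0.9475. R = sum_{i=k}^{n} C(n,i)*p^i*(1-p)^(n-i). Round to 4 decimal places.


k = 3, n = 4, p = 0.9475
i=3: C(4,3)=4 * 0.9475^3 * 0.0525^1 = 0.1786
i=4: C(4,4)=1 * 0.9475^4 * 0.0525^0 = 0.806
R = sum of terms = 0.9846

0.9846


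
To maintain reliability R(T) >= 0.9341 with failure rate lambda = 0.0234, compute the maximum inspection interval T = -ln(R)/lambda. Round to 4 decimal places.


R_target = 0.9341
lambda = 0.0234
-ln(0.9341) = 0.0682
T = 0.0682 / 0.0234
T = 2.9133

2.9133


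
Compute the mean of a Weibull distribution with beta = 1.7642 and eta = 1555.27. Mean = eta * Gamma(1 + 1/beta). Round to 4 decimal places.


beta = 1.7642, eta = 1555.27
1/beta = 0.5668
1 + 1/beta = 1.5668
Gamma(1.5668) = 0.8902
Mean = 1555.27 * 0.8902
Mean = 1384.5192

1384.5192


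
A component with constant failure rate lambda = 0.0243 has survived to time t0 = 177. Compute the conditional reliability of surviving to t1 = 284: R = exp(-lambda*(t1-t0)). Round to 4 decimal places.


lambda = 0.0243
t0 = 177, t1 = 284
t1 - t0 = 107
lambda * (t1-t0) = 0.0243 * 107 = 2.6001
R = exp(-2.6001)
R = 0.0743

0.0743


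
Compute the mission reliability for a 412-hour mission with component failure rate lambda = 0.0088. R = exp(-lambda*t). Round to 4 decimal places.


lambda = 0.0088
mission_time = 412
lambda * t = 0.0088 * 412 = 3.6256
R = exp(-3.6256)
R = 0.0266

0.0266


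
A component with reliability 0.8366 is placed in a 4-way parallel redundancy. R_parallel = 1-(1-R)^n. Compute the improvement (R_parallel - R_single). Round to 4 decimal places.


R_single = 0.8366, n = 4
1 - R_single = 0.1634
(1 - R_single)^n = 0.1634^4 = 0.0007
R_parallel = 1 - 0.0007 = 0.9993
Improvement = 0.9993 - 0.8366
Improvement = 0.1627

0.1627


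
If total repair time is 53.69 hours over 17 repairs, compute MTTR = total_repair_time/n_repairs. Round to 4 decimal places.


total_repair_time = 53.69
n_repairs = 17
MTTR = 53.69 / 17
MTTR = 3.1582

3.1582


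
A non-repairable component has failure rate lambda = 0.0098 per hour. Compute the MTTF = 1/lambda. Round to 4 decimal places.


lambda = 0.0098
MTTF = 1 / 0.0098
MTTF = 102.0408

102.0408


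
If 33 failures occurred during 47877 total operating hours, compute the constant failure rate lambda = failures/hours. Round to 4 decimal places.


failures = 33
total_hours = 47877
lambda = 33 / 47877
lambda = 0.0007

0.0007


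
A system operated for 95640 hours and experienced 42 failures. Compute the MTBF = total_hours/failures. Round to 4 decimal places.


total_hours = 95640
failures = 42
MTBF = 95640 / 42
MTBF = 2277.1429

2277.1429


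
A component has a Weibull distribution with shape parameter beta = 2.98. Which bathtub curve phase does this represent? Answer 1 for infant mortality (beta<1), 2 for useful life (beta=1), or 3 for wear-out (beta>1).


beta = 2.98
Compare beta to 1:
beta < 1 => infant mortality (phase 1)
beta = 1 => useful life (phase 2)
beta > 1 => wear-out (phase 3)
Since beta = 2.98, this is wear-out (increasing failure rate)
Phase = 3

3


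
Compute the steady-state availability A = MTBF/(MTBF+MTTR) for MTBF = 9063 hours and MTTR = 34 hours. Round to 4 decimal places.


MTBF = 9063
MTTR = 34
MTBF + MTTR = 9097
A = 9063 / 9097
A = 0.9963

0.9963


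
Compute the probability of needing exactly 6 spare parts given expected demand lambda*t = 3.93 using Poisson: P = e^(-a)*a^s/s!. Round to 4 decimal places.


a = 3.93, s = 6
e^(-a) = e^(-3.93) = 0.0196
a^s = 3.93^6 = 3684.3027
s! = 720
P = 0.0196 * 3684.3027 / 720
P = 0.1005

0.1005


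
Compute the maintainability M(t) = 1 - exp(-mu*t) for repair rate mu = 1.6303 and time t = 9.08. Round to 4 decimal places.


mu = 1.6303, t = 9.08
mu * t = 1.6303 * 9.08 = 14.8031
exp(-14.8031) = 0.0
M(t) = 1 - 0.0
M(t) = 1.0

1.0


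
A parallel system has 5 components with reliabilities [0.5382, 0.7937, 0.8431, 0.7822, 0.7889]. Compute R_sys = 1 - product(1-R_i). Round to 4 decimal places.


Components: [0.5382, 0.7937, 0.8431, 0.7822, 0.7889]
(1 - 0.5382) = 0.4618, running product = 0.4618
(1 - 0.7937) = 0.2063, running product = 0.0953
(1 - 0.8431) = 0.1569, running product = 0.0149
(1 - 0.7822) = 0.2178, running product = 0.0033
(1 - 0.7889) = 0.2111, running product = 0.0007
Product of (1-R_i) = 0.0007
R_sys = 1 - 0.0007 = 0.9993

0.9993


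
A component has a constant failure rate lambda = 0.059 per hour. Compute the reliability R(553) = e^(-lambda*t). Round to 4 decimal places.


lambda = 0.059
t = 553
lambda * t = 32.627
R(t) = e^(-32.627)
R(t) = 0.0

0.0


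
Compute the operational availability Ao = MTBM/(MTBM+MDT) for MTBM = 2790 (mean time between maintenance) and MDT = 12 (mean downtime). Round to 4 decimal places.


MTBM = 2790
MDT = 12
MTBM + MDT = 2802
Ao = 2790 / 2802
Ao = 0.9957

0.9957


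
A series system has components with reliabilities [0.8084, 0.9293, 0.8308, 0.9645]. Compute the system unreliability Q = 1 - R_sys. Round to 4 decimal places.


Components: [0.8084, 0.9293, 0.8308, 0.9645]
After component 1: product = 0.8084
After component 2: product = 0.7512
After component 3: product = 0.6241
After component 4: product = 0.602
R_sys = 0.602
Q = 1 - 0.602 = 0.398

0.398


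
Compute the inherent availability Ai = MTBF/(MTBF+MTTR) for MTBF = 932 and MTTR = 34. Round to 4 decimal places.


MTBF = 932
MTTR = 34
MTBF + MTTR = 966
Ai = 932 / 966
Ai = 0.9648

0.9648


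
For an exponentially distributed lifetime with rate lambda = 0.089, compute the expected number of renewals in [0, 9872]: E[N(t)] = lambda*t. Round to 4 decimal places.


lambda = 0.089
t = 9872
E[N(t)] = lambda * t
E[N(t)] = 0.089 * 9872
E[N(t)] = 878.608

878.608


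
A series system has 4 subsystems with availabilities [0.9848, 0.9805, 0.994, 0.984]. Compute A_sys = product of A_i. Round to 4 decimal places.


Subsystems: [0.9848, 0.9805, 0.994, 0.984]
After subsystem 1 (A=0.9848): product = 0.9848
After subsystem 2 (A=0.9805): product = 0.9656
After subsystem 3 (A=0.994): product = 0.9598
After subsystem 4 (A=0.984): product = 0.9444
A_sys = 0.9444

0.9444


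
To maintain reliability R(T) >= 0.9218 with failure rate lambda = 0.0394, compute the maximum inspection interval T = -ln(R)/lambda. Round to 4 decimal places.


R_target = 0.9218
lambda = 0.0394
-ln(0.9218) = 0.0814
T = 0.0814 / 0.0394
T = 2.0667

2.0667


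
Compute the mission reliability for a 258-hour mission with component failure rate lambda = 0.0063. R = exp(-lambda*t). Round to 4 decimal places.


lambda = 0.0063
mission_time = 258
lambda * t = 0.0063 * 258 = 1.6254
R = exp(-1.6254)
R = 0.1968

0.1968


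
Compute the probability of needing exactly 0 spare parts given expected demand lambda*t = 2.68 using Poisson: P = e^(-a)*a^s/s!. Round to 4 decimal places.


a = 2.68, s = 0
e^(-a) = e^(-2.68) = 0.0686
a^s = 2.68^0 = 1.0
s! = 1
P = 0.0686 * 1.0 / 1
P = 0.0686

0.0686


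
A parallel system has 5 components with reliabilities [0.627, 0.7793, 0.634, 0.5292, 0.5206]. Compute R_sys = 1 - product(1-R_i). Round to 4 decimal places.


Components: [0.627, 0.7793, 0.634, 0.5292, 0.5206]
(1 - 0.627) = 0.373, running product = 0.373
(1 - 0.7793) = 0.2207, running product = 0.0823
(1 - 0.634) = 0.366, running product = 0.0301
(1 - 0.5292) = 0.4708, running product = 0.0142
(1 - 0.5206) = 0.4794, running product = 0.0068
Product of (1-R_i) = 0.0068
R_sys = 1 - 0.0068 = 0.9932

0.9932


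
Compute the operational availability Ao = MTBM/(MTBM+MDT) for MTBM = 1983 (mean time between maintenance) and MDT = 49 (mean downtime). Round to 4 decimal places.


MTBM = 1983
MDT = 49
MTBM + MDT = 2032
Ao = 1983 / 2032
Ao = 0.9759

0.9759
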